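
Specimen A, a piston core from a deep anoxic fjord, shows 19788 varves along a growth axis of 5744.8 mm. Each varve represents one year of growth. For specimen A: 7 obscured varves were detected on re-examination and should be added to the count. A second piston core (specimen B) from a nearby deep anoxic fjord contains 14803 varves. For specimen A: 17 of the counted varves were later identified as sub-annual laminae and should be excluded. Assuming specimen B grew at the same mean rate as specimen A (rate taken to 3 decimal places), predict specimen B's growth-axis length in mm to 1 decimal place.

Specimen A: true varve count = 19788 − 17 + 7 = 19778.
A: 5744.8 mm over 19778 years gives 5744.8 / 19778 ≈ 0.290 mm/yr.
Length of B = 0.290 × 14803 = 4292.9 mm.

4292.9 mm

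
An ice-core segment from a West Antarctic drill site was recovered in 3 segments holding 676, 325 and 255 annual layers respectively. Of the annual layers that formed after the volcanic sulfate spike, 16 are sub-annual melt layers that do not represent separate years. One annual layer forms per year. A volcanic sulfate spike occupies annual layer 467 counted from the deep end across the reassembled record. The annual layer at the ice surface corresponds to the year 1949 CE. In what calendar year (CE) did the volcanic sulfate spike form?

1176 CE

Total annual layers = 676 + 325 + 255 = 1256.
The volcanic sulfate spike sits at annual layer 467 from the deep end, so 1256 − 467 = 789 annual layers formed after it.
Removing the 16 false annual layers leaves 789 − 16 = 773 true annual layers beyond the volcanic sulfate spike.
Counting back 773 years from 1949 CE places the volcanic sulfate spike in 1949 − 773 = 1176 CE.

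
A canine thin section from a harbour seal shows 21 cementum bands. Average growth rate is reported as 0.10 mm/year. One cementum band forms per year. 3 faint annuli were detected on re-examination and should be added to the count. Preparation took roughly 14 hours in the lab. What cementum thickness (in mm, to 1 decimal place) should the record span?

Correcting the raw count gives 21 + 3 = 24 true cementum bands.
Predicted length = 0.10 mm/year × 24 years = 2.4 mm.

2.4 mm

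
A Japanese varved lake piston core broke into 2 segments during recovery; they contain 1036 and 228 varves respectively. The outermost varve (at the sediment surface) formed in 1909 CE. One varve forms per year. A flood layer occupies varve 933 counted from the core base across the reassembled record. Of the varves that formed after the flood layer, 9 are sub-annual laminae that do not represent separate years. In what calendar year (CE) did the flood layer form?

Total varves = 1036 + 228 = 1264.
Between varve 933 and the sediment surface there are 1264 − 933 = 331 varves.
Excluding 9 false varves: 331 − 9 = 322.
The varve at the sediment surface is 1909 CE, so the flood layer dates to 1909 − 322 = 1587 CE.

1587 CE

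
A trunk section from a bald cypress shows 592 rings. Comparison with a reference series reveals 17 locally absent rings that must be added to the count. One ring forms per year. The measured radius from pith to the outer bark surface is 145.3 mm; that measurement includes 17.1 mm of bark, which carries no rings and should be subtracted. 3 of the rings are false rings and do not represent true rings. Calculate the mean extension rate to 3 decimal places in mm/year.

Adjusted count: 592 − 3 + 17 = 606 rings.
Removing the 17.1 mm offcut leaves 145.3 − 17.1 = 128.2 mm.
128.2 mm over 606 years gives 128.2 / 606 ≈ 0.212 mm/year.

0.212 mm/year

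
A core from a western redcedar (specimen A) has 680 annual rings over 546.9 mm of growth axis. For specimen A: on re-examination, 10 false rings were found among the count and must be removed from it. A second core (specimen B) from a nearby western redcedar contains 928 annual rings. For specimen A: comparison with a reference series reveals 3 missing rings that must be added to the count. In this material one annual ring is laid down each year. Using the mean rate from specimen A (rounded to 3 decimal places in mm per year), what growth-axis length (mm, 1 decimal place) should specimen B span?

754.5 mm

Specimen A: after corrections the count is 680 − 10 + 3 = 673 annual rings.
A: Mean rate = 546.9 mm / 673 years ≈ 0.813 mm/year.
For B, 0.813 mm/year × 928 years = 754.5 mm.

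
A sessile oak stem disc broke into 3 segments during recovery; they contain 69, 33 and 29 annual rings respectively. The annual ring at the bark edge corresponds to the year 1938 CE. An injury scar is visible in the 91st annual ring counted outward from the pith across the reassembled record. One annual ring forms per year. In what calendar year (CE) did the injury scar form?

1898 CE

Total annual rings = 69 + 33 + 29 = 131.
The injury scar sits at annual ring 91 from the pith, so 131 − 91 = 40 annual rings formed after it.
1938 − 40 = 1898 CE.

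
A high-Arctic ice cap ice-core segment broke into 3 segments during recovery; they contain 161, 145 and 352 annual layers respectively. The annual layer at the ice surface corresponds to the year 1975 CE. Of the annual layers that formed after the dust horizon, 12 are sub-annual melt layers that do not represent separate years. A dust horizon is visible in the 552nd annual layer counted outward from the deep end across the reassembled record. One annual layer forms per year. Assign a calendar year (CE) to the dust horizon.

1881 CE

Total annual layers = 161 + 145 + 352 = 658.
658 − 552 = 106 annual layers lie beyond the dust horizon toward the ice surface.
106 − 12 false = 94 true annual layers after the dust horizon.
Counting back 94 years from 1975 CE places the dust horizon in 1975 − 94 = 1881 CE.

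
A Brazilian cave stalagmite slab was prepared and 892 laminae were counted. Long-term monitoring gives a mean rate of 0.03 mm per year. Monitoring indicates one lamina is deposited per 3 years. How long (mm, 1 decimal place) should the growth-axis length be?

80.3 mm

892 laminae at 3 years each span 892 × 3 = 2676 years.
Predicted length = 0.03 mm/year × 2676 years = 80.3 mm.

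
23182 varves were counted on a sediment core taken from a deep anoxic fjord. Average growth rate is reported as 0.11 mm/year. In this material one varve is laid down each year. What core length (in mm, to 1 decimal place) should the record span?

2550.0 mm

The record spans 23182 years at 0.11 mm per year.
23182 years at 0.11 mm/year gives 0.11 × 23182 = 2550.0 mm.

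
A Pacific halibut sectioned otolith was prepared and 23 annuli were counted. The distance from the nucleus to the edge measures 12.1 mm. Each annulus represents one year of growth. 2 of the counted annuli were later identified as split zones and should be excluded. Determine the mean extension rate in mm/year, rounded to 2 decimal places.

True annulus count = 23 − 2 = 21.
12.1 mm over 21 years gives 12.1 / 21 ≈ 0.58 mm/year.

0.58 mm/year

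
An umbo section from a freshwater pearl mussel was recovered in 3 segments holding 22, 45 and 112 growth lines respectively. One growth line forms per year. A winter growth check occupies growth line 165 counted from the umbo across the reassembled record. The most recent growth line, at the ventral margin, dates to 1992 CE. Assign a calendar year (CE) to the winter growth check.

1978 CE

Total growth lines = 22 + 45 + 112 = 179.
179 − 165 = 14 growth lines lie beyond the winter growth check toward the ventral margin.
1992 − 14 = 1978 CE.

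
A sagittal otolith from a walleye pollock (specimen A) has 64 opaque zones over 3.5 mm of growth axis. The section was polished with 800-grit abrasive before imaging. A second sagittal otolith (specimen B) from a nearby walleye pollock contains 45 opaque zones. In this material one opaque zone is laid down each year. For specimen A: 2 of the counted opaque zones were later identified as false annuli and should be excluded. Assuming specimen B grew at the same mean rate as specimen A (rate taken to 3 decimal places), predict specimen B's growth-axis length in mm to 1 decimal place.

Specimen A: correcting the raw count gives 64 − 2 = 62 true opaque zones.
A: 3.5 mm over 62 years gives 3.5 / 62 ≈ 0.056 mm/year.
Length of B = 0.056 × 45 = 2.5 mm.

2.5 mm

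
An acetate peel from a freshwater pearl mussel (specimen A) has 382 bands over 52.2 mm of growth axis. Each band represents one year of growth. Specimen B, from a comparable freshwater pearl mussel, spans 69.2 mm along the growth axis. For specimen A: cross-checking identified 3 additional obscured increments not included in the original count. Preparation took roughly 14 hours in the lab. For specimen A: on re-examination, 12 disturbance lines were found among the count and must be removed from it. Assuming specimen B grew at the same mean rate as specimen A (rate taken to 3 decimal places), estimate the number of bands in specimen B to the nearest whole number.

Specimen A: adjusted count: 382 − 12 + 3 = 373 bands.
A: Mean rate = 52.2 mm / 373 years ≈ 0.140 mm/year.
Specimen B: 69.2 mm / 0.140 mm per year = 494.29 years ≈ 494 bands.

494 bands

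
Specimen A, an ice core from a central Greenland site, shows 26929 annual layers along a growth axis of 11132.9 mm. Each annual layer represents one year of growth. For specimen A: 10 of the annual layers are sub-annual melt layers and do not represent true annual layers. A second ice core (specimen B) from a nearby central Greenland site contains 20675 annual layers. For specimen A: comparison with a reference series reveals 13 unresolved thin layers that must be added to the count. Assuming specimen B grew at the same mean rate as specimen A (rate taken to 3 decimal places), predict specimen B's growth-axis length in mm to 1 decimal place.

Specimen A: after corrections the count is 26929 − 10 + 13 = 26932 annual layers.
A: 11132.9 mm over 26932 years gives 11132.9 / 26932 ≈ 0.413 mm per year.
Length of B = 0.413 × 20675 = 8538.8 mm.

8538.8 mm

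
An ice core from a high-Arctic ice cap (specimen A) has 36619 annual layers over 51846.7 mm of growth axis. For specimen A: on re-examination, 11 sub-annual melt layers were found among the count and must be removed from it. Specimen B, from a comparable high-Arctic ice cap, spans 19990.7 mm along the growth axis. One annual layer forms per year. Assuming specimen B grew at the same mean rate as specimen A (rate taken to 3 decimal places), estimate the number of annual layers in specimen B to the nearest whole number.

14118 annual layers

Specimen A: after corrections the count is 36619 − 11 = 36608 annual layers.
A: Extension rate ≈ 51846.7 / 36608 = 1.416 mm per year.
For B, 19990.7 / 1.416 = 14117.73 years ≈ 14118 annual layers.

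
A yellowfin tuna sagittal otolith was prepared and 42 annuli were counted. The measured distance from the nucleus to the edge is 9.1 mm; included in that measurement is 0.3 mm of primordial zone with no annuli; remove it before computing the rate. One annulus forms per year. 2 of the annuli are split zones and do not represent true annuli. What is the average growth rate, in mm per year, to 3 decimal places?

0.220 mm per year

Adjusted count: 42 − 2 = 40 annuli.
Net length = 9.1 − 0.3 = 8.8 mm.
8.8 mm over 40 years gives 8.8 / 40 ≈ 0.220 mm per year.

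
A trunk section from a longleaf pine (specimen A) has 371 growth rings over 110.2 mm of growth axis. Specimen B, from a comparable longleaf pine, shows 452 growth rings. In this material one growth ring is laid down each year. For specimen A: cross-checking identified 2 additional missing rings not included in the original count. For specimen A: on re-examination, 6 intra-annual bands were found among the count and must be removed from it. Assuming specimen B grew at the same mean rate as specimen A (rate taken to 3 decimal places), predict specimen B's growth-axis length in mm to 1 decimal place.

Specimen A: correcting the raw count gives 371 − 6 + 2 = 367 true growth rings.
A: 110.2 mm over 367 years gives 110.2 / 367 ≈ 0.300 mm/year.
B's length ≈ 0.300 × 452 = 135.6 mm.

135.6 mm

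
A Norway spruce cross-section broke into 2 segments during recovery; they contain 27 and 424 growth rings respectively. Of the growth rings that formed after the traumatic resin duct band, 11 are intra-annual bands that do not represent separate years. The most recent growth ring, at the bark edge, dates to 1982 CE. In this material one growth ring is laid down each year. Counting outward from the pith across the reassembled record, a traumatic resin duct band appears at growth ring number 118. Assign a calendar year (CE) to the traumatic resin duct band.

1660 CE

Total growth rings = 27 + 424 = 451.
The traumatic resin duct band sits at growth ring 118 from the pith, so 451 − 118 = 333 growth rings formed after it.
Excluding 11 false growth rings: 333 − 11 = 322.
The growth ring at the bark edge is 1982 CE, so the traumatic resin duct band dates to 1982 − 322 = 1660 CE.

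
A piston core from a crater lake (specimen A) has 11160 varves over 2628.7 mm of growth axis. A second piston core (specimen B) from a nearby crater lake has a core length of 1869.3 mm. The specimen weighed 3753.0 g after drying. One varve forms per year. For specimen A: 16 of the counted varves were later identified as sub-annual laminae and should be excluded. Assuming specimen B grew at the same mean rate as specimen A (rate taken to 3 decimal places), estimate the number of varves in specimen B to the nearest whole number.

Specimen A: true varve count = 11160 − 16 = 11144.
A: 2628.7 mm over 11144 years gives 2628.7 / 11144 ≈ 0.236 mm/year.
B spans 1869.3 / 0.236 = 7920.76 years ≈ 7921 varves.

7921 varves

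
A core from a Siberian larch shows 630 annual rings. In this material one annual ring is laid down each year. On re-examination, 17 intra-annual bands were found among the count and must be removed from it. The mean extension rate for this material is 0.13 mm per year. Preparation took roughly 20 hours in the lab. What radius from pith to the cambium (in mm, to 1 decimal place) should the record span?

True annual ring count = 630 − 17 = 613.
613 years at 0.13 mm/year gives 0.13 × 613 = 79.7 mm.

79.7 mm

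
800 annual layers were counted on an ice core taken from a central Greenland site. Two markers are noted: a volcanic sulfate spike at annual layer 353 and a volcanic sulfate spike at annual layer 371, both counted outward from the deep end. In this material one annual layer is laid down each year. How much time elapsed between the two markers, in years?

371 − 353 = 18 annual layers lie between the two events.
At one annual layer per year, 18 years elapsed between them.

18 years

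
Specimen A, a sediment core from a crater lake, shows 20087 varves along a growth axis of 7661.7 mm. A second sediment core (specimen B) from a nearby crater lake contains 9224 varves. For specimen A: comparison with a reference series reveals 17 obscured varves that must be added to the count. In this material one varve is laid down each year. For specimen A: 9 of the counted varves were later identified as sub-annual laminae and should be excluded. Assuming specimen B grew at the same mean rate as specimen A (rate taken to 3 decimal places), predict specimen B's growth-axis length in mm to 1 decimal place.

3514.3 mm

Specimen A: adjusted count: 20087 − 9 + 17 = 20095 varves.
A: 7661.7 mm over 20095 years gives 7661.7 / 20095 ≈ 0.381 mm per year.
For B, 0.381 mm/year × 9224 years = 3514.3 mm.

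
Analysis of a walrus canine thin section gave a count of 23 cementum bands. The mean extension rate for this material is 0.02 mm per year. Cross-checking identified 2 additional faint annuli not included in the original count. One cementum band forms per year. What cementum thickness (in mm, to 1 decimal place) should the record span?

0.5 mm

Correcting the raw count gives 23 + 2 = 25 true cementum bands.
Length ≈ 0.02 × 25 = 0.5 mm.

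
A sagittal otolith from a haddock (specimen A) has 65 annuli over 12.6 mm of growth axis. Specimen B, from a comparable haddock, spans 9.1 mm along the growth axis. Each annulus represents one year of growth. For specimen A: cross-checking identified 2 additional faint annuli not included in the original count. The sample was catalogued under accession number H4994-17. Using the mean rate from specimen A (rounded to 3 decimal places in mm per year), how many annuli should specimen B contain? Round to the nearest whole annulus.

Specimen A: after corrections the count is 65 + 2 = 67 annuli.
A: Mean rate = 12.6 mm / 67 years ≈ 0.188 mm/yr.
Specimen B: 9.1 mm / 0.188 mm per year = 48.40 years ≈ 48 annuli.

48 annuli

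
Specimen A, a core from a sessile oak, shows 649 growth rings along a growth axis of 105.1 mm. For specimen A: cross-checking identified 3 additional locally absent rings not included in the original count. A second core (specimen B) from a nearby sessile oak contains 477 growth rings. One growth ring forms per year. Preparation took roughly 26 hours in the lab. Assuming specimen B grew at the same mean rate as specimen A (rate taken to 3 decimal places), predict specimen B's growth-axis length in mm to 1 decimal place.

76.8 mm

Specimen A: correcting the raw count gives 649 + 3 = 652 true growth rings.
A: Mean rate = 105.1 mm / 652 years ≈ 0.161 mm/yr.
For B, 0.161 mm/year × 477 years = 76.8 mm.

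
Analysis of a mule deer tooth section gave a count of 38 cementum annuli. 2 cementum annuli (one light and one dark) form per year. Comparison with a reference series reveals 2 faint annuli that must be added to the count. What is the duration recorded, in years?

True cementum annulus count = 38 + 2 = 40.
Dividing by 2 cementum annuli per year: 40 / 2 = 20 years.

20 yr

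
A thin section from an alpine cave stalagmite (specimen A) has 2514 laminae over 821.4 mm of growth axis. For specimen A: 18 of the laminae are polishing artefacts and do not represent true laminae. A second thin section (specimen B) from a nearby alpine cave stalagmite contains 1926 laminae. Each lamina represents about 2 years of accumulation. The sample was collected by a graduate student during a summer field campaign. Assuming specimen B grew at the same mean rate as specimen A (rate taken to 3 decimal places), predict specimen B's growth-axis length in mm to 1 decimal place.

635.6 mm

Specimen A: after corrections the count is 2514 − 18 = 2496 laminae.
Specimen A: at 2 years per lamina, 2496 × 2 = 4992 years.
A: 821.4 mm over 4992 years gives 821.4 / 4992 ≈ 0.165 mm/yr.
Specimen B: multiplying by 2 years per lamina: 1926 × 2 = 3852 years. B's length ≈ 0.165 × 3852 = 635.6 mm.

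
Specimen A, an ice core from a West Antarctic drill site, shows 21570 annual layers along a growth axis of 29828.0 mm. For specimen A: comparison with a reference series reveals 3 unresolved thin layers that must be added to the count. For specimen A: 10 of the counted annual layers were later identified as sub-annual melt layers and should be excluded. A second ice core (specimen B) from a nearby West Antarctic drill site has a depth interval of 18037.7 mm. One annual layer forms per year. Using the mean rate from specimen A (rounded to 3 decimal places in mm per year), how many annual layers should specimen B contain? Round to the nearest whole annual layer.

13042 annual layers

Specimen A: adjusted count: 21570 − 10 + 3 = 21563 annual layers.
A: 29828.0 mm over 21563 years gives 29828.0 / 21563 ≈ 1.383 mm/year.
For B, 18037.7 / 1.383 = 13042.44 years ≈ 13042 annual layers.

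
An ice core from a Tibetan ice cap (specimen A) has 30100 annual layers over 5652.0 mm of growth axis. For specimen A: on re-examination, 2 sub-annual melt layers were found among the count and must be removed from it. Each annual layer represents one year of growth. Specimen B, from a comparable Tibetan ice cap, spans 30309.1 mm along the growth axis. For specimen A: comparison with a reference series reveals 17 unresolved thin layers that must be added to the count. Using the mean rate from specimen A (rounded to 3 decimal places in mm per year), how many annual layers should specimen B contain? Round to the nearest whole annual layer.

Specimen A: correcting the raw count gives 30100 − 2 + 17 = 30115 true annual layers.
A: 5652.0 mm over 30115 years gives 5652.0 / 30115 ≈ 0.188 mm/year.
Specimen B: 30309.1 mm / 0.188 mm per year = 161218.62 years ≈ 161219 annual layers.

161219 annual layers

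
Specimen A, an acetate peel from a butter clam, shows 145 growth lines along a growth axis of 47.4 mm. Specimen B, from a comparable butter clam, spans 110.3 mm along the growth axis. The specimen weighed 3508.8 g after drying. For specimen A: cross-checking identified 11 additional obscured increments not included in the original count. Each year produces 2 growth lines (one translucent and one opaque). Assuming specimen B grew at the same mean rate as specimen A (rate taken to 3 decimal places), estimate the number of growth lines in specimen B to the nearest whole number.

Specimen A: correcting the raw count gives 145 + 11 = 156 true growth lines.
Specimen A: with 2 growth lines per year, 156 / 2 = 78 years.
A: Extension rate ≈ 47.4 / 78 = 0.608 mm per year.
For B, 110.3 / 0.608 = 181.41 years; at 2 growth lines per year that is 181.41 × 2 ≈ 363 growth lines.

363 growth lines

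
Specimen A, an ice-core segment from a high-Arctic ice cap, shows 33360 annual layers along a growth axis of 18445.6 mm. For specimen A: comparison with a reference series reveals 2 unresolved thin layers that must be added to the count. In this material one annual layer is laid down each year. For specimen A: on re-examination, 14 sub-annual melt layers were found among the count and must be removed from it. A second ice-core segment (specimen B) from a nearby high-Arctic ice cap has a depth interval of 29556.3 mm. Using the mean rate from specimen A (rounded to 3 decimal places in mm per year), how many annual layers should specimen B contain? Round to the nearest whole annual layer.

Specimen A: adjusted count: 33360 − 14 + 2 = 33348 annual layers.
A: Extension rate ≈ 18445.6 / 33348 = 0.553 mm/yr.
For B, 29556.3 / 0.553 = 53447.20 years ≈ 53447 annual layers.

53447 annual layers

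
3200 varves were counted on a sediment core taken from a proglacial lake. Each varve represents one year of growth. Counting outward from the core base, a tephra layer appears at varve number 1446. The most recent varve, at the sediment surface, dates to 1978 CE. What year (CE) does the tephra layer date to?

3200 − 1446 = 1754 varves lie beyond the tephra layer toward the sediment surface.
The varve at the sediment surface is 1978 CE, so the tephra layer dates to 1978 − 1754 = 224 CE.

224 CE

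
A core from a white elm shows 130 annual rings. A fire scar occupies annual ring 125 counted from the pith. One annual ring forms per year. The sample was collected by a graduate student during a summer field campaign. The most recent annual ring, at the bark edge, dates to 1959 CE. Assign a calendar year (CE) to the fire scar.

1954 CE

Between annual ring 125 and the bark edge there are 130 − 125 = 5 annual rings.
The annual ring at the bark edge is 1959 CE, so the fire scar dates to 1959 − 5 = 1954 CE.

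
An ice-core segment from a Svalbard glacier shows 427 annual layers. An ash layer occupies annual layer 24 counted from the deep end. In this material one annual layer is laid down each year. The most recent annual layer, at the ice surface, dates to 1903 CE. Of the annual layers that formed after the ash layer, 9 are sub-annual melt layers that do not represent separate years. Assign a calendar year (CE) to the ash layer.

427 − 24 = 403 annual layers lie beyond the ash layer toward the ice surface.
403 − 9 false = 394 true annual layers after the ash layer.
1903 − 394 = 1509 CE.

1509 CE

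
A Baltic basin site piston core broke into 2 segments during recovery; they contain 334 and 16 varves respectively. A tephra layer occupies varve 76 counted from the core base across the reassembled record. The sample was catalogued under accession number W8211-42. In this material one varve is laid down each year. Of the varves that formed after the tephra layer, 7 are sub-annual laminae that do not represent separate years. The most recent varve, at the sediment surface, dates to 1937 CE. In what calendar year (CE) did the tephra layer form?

1670 CE

Total varves = 334 + 16 = 350.
350 − 76 = 274 varves lie beyond the tephra layer toward the sediment surface.
Excluding 7 false varves: 274 − 7 = 267.
Counting back 267 years from 1937 CE places the tephra layer in 1937 − 267 = 1670 CE.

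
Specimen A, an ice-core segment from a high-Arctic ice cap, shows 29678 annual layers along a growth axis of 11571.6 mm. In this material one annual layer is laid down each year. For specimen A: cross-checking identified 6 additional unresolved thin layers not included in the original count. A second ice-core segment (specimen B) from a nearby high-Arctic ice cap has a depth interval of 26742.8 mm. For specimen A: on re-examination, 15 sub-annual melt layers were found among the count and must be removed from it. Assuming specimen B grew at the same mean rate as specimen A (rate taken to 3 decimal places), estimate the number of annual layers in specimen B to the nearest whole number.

68571 annual layers

Specimen A: true annual layer count = 29678 − 15 + 6 = 29669.
A: Extension rate ≈ 11571.6 / 29669 = 0.390 mm/yr.
Specimen B: 26742.8 mm / 0.390 mm per year = 68571.28 years ≈ 68571 annual layers.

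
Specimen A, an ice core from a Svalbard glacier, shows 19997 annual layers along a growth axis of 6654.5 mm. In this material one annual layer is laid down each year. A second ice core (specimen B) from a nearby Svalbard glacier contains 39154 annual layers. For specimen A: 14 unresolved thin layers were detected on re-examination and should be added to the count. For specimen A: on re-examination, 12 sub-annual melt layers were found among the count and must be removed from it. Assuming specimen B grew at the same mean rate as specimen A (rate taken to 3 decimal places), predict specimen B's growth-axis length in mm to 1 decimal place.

Specimen A: after corrections the count is 19997 − 12 + 14 = 19999 annual layers.
A: Extension rate ≈ 6654.5 / 19999 = 0.333 mm/year.
B's length ≈ 0.333 × 39154 = 13038.3 mm.

13038.3 mm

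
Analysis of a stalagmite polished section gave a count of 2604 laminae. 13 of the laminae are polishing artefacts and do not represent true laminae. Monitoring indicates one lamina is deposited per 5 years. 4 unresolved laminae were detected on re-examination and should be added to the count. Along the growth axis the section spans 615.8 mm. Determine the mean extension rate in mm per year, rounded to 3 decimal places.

0.047 mm per year

After corrections the count is 2604 − 13 + 4 = 2595 laminae.
At 5 years per lamina, 2595 × 5 = 12975 years.
615.8 mm over 12975 years gives 615.8 / 12975 ≈ 0.047 mm per year.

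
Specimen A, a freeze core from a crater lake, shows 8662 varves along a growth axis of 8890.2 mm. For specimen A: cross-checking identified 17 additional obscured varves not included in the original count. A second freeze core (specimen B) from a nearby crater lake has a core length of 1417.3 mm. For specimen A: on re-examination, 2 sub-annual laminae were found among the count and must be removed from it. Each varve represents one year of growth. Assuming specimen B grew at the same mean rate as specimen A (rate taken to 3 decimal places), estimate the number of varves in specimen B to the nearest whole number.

1383 varves

Specimen A: adjusted count: 8662 − 2 + 17 = 8677 varves.
A: Extension rate ≈ 8890.2 / 8677 = 1.025 mm/yr.
B spans 1417.3 / 1.025 = 1382.73 years ≈ 1383 varves.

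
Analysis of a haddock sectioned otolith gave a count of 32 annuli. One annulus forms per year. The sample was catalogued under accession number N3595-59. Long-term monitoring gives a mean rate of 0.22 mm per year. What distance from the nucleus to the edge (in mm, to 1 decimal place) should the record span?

7.0 mm

The record spans 32 years at 0.22 mm per year.
Predicted length = 0.22 mm/year × 32 years = 7.0 mm.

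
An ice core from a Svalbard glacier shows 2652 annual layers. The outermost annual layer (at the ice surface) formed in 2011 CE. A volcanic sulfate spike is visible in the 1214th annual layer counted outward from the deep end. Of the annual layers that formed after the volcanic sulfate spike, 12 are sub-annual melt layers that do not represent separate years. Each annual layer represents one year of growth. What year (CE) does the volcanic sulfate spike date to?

Between annual layer 1214 and the ice surface there are 2652 − 1214 = 1438 annual layers.
Removing the 12 false annual layers leaves 1438 − 12 = 1426 true annual layers beyond the volcanic sulfate spike.
2011 − 1426 = 585 CE.

585 CE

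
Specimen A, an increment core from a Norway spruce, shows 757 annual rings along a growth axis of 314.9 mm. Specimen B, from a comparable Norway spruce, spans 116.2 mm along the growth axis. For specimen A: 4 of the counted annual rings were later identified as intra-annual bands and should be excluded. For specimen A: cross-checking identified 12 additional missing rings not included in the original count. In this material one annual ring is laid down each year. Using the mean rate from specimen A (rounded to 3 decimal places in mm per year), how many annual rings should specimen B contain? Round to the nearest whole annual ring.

282 annual rings

Specimen A: correcting the raw count gives 757 − 4 + 12 = 765 true annual rings.
A: Extension rate ≈ 314.9 / 765 = 0.412 mm/yr.
For B, 116.2 / 0.412 = 282.04 years ≈ 282 annual rings.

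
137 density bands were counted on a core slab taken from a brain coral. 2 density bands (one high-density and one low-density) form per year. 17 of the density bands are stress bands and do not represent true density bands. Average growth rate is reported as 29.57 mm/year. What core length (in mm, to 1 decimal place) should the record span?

Adjusted count: 137 − 17 = 120 density bands.
With 2 density bands per year, 120 / 2 = 60 years.
Length ≈ 29.57 × 60 = 1774.2 mm.

1774.2 mm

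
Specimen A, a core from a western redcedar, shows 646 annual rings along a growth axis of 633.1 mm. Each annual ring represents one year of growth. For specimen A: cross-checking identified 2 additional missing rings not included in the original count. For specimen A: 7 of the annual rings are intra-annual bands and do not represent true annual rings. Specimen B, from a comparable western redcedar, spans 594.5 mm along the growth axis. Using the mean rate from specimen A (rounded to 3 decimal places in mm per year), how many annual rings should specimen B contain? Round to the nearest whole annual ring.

Specimen A: after corrections the count is 646 − 7 + 2 = 641 annual rings.
A: Mean rate = 633.1 mm / 641 years ≈ 0.988 mm/year.
Specimen B: 594.5 mm / 0.988 mm per year = 601.72 years ≈ 602 annual rings.

602 annual rings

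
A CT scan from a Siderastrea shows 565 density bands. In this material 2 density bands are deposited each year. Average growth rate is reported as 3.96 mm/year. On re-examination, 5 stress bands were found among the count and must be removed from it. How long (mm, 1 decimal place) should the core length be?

1108.8 mm

Correcting the raw count gives 565 − 5 = 560 true density bands.
With 2 density bands per year, 560 / 2 = 280 years.
280 years at 3.96 mm/year gives 3.96 × 280 = 1108.8 mm.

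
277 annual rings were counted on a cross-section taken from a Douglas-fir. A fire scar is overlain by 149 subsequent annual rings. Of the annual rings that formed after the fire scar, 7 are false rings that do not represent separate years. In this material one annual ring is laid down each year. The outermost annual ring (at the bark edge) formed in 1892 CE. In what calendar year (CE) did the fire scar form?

1750 CE

There are 149 annual rings younger than the fire scar.
Removing the 7 false annual rings leaves 149 − 7 = 142 true annual rings beyond the fire scar.
The annual ring at the bark edge is 1892 CE, so the fire scar dates to 1892 − 142 = 1750 CE.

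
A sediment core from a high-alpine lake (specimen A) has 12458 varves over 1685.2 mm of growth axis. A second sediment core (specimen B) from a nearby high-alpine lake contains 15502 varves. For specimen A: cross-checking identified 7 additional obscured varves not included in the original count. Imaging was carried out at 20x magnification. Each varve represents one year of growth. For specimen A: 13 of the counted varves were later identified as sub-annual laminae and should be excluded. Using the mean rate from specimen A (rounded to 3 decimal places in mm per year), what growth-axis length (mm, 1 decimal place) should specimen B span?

2092.8 mm

Specimen A: true varve count = 12458 − 13 + 7 = 12452.
A: Mean rate = 1685.2 mm / 12452 years ≈ 0.135 mm/yr.
Length of B = 0.135 × 15502 = 2092.8 mm.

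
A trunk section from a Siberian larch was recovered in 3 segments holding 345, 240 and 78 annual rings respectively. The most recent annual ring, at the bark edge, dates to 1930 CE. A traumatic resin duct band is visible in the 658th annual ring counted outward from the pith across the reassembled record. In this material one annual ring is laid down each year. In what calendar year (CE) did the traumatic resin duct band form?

1925 CE

Total annual rings = 345 + 240 + 78 = 663.
Between annual ring 658 and the bark edge there are 663 − 658 = 5 annual rings.
The annual ring at the bark edge is 1930 CE, so the traumatic resin duct band dates to 1930 − 5 = 1925 CE.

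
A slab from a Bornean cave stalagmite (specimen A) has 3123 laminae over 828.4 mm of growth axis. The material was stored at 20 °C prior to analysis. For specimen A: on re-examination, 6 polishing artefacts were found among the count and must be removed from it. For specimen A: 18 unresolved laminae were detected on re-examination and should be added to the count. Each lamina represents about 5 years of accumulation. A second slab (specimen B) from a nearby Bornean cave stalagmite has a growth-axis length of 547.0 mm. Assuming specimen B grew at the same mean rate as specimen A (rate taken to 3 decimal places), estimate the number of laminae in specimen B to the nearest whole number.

2064 laminae

Specimen A: true lamina count = 3123 − 6 + 18 = 3135.
Specimen A: 3135 laminae at 5 years each span 3135 × 5 = 15675 years.
A: 828.4 mm over 15675 years gives 828.4 / 15675 ≈ 0.053 mm per year.
For B, 547.0 / 0.053 = 10320.75 years; at 5 years per lamina that is 10320.75 / 5 ≈ 2064 laminae.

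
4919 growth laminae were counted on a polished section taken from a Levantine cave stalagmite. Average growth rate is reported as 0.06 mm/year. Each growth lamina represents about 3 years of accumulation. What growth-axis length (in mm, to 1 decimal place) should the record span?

Multiplying by 3 years per growth lamina: 4919 × 3 = 14757 years.
14757 years at 0.06 mm/year gives 0.06 × 14757 = 885.4 mm.

885.4 mm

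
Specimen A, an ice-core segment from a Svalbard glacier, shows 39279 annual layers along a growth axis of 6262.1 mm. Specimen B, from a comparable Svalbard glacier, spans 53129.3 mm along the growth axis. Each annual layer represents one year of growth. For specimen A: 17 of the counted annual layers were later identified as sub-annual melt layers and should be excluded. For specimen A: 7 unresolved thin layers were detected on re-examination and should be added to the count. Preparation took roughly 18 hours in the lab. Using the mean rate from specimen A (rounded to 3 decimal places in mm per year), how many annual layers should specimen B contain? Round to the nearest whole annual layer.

334147 annual layers

Specimen A: adjusted count: 39279 − 17 + 7 = 39269 annual layers.
A: Mean rate = 6262.1 mm / 39269 years ≈ 0.159 mm/year.
For B, 53129.3 / 0.159 = 334146.54 years ≈ 334147 annual layers.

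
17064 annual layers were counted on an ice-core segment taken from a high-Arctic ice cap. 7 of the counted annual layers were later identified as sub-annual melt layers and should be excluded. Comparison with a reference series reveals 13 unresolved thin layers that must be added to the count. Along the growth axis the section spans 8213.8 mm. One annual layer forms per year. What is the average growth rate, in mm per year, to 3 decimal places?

0.481 mm per year

After corrections the count is 17064 − 7 + 13 = 17070 annual layers.
8213.8 mm over 17070 years gives 8213.8 / 17070 ≈ 0.481 mm per year.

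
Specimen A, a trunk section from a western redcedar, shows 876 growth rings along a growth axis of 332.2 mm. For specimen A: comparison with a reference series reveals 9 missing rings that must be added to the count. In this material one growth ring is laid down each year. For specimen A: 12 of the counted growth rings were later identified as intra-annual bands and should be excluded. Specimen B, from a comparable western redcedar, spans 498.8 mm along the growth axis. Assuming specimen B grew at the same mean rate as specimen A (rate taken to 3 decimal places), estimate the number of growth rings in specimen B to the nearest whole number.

Specimen A: after corrections the count is 876 − 12 + 9 = 873 growth rings.
A: Mean rate = 332.2 mm / 873 years ≈ 0.381 mm per year.
B spans 498.8 / 0.381 = 1309.19 years ≈ 1309 growth rings.

1309 growth rings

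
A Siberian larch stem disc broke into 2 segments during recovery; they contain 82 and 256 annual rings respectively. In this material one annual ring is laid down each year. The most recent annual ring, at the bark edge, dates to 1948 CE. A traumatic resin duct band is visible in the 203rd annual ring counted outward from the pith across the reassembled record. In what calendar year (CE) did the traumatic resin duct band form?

1813 CE

Total annual rings = 82 + 256 = 338.
The traumatic resin duct band sits at annual ring 203 from the pith, so 338 − 203 = 135 annual rings formed after it.
The annual ring at the bark edge is 1948 CE, so the traumatic resin duct band dates to 1948 − 135 = 1813 CE.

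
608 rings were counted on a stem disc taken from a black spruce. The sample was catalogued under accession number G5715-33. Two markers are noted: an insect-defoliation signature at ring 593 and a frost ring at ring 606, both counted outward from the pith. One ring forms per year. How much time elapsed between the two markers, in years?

13 years

606 − 593 = 13 rings lie between the two events.
That is 13 years at one ring per year.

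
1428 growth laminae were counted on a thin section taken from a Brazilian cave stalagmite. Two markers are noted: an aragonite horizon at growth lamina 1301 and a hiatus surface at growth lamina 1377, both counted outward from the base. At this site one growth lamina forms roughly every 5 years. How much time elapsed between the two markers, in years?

380 years

1377 − 1301 = 76 growth laminae lie between the two events.
Multiplying by 5 years per growth lamina: 76 × 5 = 380 years.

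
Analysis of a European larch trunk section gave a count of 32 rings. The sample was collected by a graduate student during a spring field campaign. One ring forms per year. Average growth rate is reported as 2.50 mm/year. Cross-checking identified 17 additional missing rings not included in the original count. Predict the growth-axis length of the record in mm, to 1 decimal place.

122.5 mm

Correcting the raw count gives 32 + 17 = 49 true rings.
49 years at 2.50 mm/year gives 2.50 × 49 = 122.5 mm.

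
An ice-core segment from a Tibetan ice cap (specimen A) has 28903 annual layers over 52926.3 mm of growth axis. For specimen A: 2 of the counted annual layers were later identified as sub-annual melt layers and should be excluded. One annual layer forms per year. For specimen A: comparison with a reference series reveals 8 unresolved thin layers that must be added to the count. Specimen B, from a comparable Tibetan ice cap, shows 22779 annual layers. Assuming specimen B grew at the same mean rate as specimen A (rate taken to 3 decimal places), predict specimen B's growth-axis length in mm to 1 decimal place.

41708.3 mm

Specimen A: correcting the raw count gives 28903 − 2 + 8 = 28909 true annual layers.
A: Extension rate ≈ 52926.3 / 28909 = 1.831 mm per year.
For B, 1.831 mm/year × 22779 years = 41708.3 mm.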